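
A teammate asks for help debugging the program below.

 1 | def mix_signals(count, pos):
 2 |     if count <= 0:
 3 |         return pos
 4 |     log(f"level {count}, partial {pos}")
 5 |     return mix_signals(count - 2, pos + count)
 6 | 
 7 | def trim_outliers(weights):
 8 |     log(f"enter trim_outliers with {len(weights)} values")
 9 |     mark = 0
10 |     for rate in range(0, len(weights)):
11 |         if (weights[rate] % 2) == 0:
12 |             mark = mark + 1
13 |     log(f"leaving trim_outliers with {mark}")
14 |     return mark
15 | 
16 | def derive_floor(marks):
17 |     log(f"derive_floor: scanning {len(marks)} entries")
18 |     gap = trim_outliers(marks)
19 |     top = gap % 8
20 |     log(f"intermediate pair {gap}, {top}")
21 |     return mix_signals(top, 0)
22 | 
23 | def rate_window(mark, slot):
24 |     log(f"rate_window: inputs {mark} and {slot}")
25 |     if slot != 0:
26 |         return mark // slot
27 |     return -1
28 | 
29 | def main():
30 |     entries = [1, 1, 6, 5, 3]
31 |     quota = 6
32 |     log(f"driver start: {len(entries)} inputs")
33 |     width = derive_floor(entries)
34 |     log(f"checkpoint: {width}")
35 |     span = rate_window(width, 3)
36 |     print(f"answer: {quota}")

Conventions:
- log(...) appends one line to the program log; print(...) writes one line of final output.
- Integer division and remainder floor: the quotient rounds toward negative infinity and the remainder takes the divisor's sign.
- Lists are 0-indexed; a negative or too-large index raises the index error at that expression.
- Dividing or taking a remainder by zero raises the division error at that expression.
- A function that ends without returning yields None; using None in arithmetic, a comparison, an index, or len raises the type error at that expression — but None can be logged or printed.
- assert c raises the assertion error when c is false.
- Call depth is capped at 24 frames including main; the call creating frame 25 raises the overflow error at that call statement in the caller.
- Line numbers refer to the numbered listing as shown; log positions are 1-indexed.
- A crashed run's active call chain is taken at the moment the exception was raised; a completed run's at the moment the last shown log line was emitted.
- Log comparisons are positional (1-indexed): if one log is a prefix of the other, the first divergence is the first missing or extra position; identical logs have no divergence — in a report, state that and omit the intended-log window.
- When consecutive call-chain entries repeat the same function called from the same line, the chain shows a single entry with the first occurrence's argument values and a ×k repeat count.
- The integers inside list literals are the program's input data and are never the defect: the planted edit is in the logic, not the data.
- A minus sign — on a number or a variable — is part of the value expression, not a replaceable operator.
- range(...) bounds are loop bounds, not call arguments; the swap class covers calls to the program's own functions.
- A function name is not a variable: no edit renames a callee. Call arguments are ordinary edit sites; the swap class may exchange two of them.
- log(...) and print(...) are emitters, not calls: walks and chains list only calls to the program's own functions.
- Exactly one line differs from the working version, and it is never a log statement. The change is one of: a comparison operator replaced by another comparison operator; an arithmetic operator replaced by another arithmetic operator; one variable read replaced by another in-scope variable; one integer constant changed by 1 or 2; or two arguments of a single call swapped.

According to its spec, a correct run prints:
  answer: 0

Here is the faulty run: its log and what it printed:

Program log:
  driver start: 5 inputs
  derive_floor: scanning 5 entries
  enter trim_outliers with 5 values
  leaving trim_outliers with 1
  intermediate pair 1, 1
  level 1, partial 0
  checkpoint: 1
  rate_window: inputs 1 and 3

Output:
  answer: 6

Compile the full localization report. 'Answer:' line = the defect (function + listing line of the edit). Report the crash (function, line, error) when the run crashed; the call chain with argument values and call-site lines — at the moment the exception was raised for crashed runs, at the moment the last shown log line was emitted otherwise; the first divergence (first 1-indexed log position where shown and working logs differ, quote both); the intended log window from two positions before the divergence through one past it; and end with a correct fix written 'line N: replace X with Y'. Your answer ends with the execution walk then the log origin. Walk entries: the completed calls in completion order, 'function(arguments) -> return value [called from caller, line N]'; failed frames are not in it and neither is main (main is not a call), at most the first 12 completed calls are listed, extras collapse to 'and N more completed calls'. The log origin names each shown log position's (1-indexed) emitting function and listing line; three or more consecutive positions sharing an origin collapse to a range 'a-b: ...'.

Answer: the defect is in main at line 36.
The tell: Nothing in the log betrays the bug — only the output does.
Call chain: main -> rate_window(1, 3) (called at line 35).
First divergence: none; the two logs match at every position.
Execution walk:
  trim_outliers([1, 1, 6, 5, 3]) -> 1  [called from derive_floor, line 18]
  mix_signals(-1, 1) -> 1  [called from mix_signals, line 5]
  mix_signals(1, 0) -> 1  [called from derive_floor, line 21]
  derive_floor([1, 1, 6, 5, 3]) -> 1  [called from main, line 33]
  rate_window(1, 3) -> 0  [called from main, line 35]
Origin of each log line:
  1: emitted by main (line 32)
  2: emitted by derive_floor (line 17)
  3: emitted by trim_outliers (line 8)
  4: emitted by trim_outliers (line 13)
  5: emitted by derive_floor (line 20)
  6: emitted by mix_signals (line 4)
  7: emitted by main (line 34)
  8: emitted by rate_window (line 24)
A correct fix: line 36: replace `quota` with `span`.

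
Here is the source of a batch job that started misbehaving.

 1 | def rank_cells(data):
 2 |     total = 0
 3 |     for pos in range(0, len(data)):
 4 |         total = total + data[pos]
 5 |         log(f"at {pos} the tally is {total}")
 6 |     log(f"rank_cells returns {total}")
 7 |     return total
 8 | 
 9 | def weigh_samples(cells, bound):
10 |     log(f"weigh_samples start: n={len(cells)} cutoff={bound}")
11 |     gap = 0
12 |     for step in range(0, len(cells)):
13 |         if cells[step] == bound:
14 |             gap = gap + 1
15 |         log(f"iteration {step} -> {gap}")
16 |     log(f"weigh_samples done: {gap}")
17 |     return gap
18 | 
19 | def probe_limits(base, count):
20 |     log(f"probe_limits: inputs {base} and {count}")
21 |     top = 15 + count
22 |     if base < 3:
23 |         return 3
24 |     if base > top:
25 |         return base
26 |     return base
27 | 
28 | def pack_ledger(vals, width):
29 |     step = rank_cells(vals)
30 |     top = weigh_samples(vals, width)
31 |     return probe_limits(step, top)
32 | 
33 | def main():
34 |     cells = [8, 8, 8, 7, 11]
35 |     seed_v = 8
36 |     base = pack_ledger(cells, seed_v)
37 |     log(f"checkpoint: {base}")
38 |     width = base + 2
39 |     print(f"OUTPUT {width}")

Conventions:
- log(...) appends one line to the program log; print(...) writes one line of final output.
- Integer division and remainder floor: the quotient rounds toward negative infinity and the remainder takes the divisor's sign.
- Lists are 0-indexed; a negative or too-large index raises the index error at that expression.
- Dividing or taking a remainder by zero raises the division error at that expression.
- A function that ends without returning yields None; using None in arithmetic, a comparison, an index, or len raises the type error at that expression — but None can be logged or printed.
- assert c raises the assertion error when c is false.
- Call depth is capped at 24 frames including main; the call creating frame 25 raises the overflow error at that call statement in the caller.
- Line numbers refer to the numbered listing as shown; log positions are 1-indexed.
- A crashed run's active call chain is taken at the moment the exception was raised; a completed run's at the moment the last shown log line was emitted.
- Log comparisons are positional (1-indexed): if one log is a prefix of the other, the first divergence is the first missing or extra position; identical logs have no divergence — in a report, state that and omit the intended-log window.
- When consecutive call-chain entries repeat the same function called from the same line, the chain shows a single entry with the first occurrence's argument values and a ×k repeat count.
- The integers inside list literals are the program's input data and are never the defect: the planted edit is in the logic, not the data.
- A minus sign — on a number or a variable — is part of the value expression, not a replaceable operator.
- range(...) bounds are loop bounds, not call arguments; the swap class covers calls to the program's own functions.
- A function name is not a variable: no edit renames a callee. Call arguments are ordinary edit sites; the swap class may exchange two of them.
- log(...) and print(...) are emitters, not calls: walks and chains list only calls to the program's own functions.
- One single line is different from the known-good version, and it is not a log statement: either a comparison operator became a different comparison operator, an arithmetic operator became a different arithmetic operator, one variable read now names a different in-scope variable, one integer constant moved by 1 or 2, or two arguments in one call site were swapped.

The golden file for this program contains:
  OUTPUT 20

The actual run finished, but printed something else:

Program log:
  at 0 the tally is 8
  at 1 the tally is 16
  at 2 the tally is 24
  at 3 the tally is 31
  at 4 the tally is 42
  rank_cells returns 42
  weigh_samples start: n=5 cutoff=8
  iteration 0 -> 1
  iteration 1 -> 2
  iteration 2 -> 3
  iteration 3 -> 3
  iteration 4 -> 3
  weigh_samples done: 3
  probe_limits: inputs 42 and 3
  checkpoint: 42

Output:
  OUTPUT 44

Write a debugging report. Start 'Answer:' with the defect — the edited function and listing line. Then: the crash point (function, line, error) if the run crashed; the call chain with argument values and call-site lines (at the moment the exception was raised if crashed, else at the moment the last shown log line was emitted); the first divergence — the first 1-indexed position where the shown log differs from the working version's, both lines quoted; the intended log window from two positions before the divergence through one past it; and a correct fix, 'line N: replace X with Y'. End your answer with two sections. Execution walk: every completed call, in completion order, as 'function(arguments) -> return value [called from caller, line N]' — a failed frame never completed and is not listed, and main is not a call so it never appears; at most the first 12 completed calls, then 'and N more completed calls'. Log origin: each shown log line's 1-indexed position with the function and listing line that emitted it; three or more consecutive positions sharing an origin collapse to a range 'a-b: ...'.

Answer: the defect is in probe_limits at line 25.
The tell: The log first diverges at position 15: the faulty run prints 'checkpoint: 42' where the working version prints 'checkpoint: 18'.
Call chain: main.
First divergence: position 15; shown 'checkpoint: 42' vs intended 'checkpoint: 18'.
Intended log window:
  13: weigh_samples done: 3
  14: probe_limits: inputs 42 and 3
  15: checkpoint: 18
Execution walk:
  rank_cells([8, 8, 8, 7, 11]) -> 42  [called from pack_ledger, line 29]
  weigh_samples([8, 8, 8, 7, 11], 8) -> 3  [called from pack_ledger, line 30]
  probe_limits(42, 3) -> 42  [called from pack_ledger, line 31]
  pack_ledger([8, 8, 8, 7, 11], 8) -> 42  [called from main, line 36]
Log origin:
  1-5: emitted by rank_cells (line 5)
  6: emitted by rank_cells (line 6)
  7: emitted by weigh_samples (line 10)
  8-12: emitted by weigh_samples (line 15)
  13: emitted by weigh_samples (line 16)
  14: emitted by probe_limits (line 20)
  15: emitted by main (line 37)
A correct fix: line 25: replace `base` with `top`.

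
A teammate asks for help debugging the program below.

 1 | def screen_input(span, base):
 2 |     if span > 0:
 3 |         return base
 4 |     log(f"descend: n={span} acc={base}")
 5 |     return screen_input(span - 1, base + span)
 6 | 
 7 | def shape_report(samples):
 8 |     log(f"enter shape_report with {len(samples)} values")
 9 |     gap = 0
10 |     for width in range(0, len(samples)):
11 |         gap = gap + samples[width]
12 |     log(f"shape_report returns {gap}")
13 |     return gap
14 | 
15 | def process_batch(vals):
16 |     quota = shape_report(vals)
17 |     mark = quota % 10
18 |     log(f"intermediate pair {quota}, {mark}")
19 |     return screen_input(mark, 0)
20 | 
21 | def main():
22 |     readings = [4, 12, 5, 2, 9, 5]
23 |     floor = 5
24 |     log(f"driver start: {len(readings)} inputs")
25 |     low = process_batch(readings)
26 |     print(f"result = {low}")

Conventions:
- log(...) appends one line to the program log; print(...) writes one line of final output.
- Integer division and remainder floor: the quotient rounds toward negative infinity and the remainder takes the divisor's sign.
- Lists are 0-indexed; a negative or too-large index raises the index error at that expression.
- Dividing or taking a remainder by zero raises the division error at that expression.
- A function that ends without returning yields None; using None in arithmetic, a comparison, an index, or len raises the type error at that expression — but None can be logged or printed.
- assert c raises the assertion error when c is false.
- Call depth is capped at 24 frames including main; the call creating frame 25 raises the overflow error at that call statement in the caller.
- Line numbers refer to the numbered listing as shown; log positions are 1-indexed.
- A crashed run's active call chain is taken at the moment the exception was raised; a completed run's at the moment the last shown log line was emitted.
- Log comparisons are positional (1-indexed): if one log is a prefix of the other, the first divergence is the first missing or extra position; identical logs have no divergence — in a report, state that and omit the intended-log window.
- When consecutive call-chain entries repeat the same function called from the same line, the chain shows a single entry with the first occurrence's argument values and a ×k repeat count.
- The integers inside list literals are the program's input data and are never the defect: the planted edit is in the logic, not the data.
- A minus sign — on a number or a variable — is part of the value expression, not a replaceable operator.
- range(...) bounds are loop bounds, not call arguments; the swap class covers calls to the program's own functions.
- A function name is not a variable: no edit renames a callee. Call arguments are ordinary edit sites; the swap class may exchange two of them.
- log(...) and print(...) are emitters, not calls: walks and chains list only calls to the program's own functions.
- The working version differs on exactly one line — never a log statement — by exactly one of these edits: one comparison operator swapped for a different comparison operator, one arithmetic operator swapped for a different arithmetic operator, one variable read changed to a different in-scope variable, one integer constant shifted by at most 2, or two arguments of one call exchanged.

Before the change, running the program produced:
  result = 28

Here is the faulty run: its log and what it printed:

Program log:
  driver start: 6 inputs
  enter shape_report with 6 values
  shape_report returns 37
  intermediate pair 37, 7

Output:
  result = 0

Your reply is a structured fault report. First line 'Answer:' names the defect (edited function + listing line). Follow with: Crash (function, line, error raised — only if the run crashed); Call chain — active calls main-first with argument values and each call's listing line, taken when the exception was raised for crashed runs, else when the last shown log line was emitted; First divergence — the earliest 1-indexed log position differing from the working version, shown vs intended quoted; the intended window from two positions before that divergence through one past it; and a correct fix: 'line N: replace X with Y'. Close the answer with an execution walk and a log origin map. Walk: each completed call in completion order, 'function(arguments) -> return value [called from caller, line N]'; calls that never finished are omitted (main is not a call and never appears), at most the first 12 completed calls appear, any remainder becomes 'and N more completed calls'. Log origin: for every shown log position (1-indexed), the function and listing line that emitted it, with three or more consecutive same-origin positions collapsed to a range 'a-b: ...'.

Answer: the defect is in screen_input at line 2.
Key observation: A complete run would log 'descend: n=7 acc=0' next, but this one stopped at 4 lines.
Call chain: main -> process_batch([4, 12, 5, 2, 9, 5]) (called at line 25).
First divergence: position 5; the shown log stops at 4 lines while the working version next logs 'descend: n=7 acc=0'.
Intended log window:
  3: shape_report returns 37
  4: intermediate pair 37, 7
  5: descend: n=7 acc=0
  6: descend: n=6 acc=7
Execution walk:
  shape_report([4, 12, 5, 2, 9, 5]) -> 37  [called from process_batch, line 16]
  screen_input(7, 0) -> 0  [called from process_batch, line 19]
  process_batch([4, 12, 5, 2, 9, 5]) -> 0  [called from main, line 25]
Origin of each log line:
  1: emitted by main (line 24)
  2: emitted by shape_report (line 8)
  3: emitted by shape_report (line 12)
  4: emitted by process_batch (line 18)
A correct fix: line 2: replace `>` with `<=`.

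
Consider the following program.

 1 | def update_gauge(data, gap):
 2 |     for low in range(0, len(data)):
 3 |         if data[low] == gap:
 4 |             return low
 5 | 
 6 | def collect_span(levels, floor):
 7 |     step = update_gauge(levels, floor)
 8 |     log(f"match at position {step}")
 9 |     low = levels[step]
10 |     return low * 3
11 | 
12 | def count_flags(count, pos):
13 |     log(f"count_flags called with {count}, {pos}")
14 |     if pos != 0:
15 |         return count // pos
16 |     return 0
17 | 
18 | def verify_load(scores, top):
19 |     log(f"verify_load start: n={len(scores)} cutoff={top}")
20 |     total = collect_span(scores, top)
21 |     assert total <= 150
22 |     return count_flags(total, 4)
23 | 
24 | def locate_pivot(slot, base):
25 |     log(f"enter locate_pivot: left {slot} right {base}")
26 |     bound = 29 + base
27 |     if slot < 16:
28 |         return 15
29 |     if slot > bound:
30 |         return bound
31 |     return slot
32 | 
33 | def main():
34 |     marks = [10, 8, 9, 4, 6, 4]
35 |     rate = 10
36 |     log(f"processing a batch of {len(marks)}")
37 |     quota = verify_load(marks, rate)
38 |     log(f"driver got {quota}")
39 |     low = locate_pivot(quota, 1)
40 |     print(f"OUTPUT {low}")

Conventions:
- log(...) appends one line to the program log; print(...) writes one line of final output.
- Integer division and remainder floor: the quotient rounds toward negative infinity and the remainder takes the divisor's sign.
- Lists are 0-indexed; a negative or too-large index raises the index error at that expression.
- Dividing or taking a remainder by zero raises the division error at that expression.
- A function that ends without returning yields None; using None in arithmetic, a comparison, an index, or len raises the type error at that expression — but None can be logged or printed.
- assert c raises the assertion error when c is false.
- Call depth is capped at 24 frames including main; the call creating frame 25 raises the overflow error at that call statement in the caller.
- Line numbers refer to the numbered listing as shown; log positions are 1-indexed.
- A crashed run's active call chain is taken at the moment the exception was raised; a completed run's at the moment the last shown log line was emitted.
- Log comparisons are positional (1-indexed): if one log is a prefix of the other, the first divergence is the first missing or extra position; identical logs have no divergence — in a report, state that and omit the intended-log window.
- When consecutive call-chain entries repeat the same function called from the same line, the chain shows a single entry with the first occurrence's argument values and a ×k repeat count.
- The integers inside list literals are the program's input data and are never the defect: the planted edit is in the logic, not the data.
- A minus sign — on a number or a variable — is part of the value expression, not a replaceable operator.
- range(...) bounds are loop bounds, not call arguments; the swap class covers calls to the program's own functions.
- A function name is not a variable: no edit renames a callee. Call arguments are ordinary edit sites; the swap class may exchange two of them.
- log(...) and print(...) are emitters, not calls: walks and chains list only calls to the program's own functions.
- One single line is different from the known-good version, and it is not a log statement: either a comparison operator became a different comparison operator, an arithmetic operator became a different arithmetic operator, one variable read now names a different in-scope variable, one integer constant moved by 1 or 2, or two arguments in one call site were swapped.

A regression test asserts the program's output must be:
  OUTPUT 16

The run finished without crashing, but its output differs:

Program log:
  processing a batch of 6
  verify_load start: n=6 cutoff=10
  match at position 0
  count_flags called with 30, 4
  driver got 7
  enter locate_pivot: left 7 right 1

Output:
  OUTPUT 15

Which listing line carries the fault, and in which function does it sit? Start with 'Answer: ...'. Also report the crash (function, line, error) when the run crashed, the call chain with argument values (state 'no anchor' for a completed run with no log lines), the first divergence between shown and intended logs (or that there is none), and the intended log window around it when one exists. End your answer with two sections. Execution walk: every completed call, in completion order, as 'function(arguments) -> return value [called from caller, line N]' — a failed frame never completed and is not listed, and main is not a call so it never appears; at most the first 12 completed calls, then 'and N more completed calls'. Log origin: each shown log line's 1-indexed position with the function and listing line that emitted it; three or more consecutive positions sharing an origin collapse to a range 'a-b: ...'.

Answer: the defect is in locate_pivot at line 28.
Key fact: Nothing in the log betrays the bug — only the output does.
Call chain: main -> locate_pivot(7, 1) (called at line 39).
First divergence: there is none — every log position agrees.
Execution walk:
  update_gauge([10, 8, 9, 4, 6, 4], 10) -> 0  [called from collect_span, line 7]
  collect_span([10, 8, 9, 4, 6, 4], 10) -> 30  [called from verify_load, line 20]
  count_flags(30, 4) -> 7  [called from verify_load, line 22]
  verify_load([10, 8, 9, 4, 6, 4], 10) -> 7  [called from main, line 37]
  locate_pivot(7, 1) -> 15  [called from main, line 39]
Log origin:
  1: from main, line 36
  2: from verify_load, line 19
  3: from collect_span, line 8
  4: from count_flags, line 13
  5: from main, line 38
  6: from locate_pivot, line 25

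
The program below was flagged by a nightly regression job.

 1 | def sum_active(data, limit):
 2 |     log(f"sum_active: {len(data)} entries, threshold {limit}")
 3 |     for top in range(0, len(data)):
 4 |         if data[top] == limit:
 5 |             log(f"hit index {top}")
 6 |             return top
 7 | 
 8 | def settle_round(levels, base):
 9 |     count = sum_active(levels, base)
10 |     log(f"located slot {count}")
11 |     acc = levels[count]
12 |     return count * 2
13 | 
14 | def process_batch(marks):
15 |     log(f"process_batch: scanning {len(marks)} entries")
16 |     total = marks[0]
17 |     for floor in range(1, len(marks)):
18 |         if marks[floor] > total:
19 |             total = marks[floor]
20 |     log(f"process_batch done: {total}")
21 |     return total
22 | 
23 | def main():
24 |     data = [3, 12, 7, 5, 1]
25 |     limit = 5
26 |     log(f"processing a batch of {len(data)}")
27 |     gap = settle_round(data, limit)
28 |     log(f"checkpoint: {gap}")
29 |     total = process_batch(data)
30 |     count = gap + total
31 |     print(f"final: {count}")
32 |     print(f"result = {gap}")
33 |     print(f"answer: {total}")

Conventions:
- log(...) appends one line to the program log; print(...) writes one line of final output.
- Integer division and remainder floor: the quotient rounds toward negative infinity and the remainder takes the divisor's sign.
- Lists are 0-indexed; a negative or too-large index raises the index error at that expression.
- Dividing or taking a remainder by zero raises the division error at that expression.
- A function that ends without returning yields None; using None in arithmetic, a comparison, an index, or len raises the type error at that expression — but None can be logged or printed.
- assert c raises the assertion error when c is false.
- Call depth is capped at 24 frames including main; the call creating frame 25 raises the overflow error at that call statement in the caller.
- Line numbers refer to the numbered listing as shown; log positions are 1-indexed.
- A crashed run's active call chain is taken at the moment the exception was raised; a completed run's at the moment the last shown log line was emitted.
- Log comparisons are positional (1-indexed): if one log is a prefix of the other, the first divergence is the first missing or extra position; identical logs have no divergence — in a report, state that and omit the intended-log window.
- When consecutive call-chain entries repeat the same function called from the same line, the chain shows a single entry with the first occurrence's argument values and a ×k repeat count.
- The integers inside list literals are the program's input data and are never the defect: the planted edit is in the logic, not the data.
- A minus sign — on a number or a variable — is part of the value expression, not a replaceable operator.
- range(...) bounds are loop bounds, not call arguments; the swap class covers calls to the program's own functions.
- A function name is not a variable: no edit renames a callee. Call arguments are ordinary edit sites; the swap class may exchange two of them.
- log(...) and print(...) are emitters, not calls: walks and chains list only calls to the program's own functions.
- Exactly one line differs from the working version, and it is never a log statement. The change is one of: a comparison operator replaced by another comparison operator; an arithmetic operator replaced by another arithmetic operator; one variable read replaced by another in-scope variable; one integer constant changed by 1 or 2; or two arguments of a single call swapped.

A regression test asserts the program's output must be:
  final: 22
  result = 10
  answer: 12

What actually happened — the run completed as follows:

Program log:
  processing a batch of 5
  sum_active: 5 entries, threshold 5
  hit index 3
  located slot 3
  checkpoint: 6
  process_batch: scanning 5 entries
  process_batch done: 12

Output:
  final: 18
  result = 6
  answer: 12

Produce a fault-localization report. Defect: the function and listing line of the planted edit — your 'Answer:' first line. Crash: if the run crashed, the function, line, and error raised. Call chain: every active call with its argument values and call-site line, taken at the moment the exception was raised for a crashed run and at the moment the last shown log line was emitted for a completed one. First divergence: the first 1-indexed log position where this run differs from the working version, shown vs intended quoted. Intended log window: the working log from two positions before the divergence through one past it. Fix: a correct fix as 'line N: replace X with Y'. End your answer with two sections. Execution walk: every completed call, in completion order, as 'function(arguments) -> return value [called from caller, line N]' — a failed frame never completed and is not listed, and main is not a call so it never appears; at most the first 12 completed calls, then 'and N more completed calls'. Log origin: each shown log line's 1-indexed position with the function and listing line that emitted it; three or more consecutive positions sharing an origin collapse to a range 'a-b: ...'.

Answer: the defect is in settle_round at line 12.
Key fact: The earliest visible damage is log position 5 — 'checkpoint: 6' rather than the intended 'checkpoint: 10'.
Call chain: main -> process_batch([3, 12, 7, 5, 1]) (called at line 29).
First divergence: position 5; shown 'checkpoint: 6' vs intended 'checkpoint: 10'.
Intended log window:
  3: hit index 3
  4: located slot 3
  5: checkpoint: 10
  6: process_batch: scanning 5 entries
Execution walk:
  sum_active([3, 12, 7, 5, 1], 5) -> 3  [called from settle_round, line 9]
  settle_round([3, 12, 7, 5, 1], 5) -> 6  [called from main, line 27]
  process_batch([3, 12, 7, 5, 1]) -> 12  [called from main, line 29]
Log line origins:
  1: logged in main at line 26
  2: logged in sum_active at line 2
  3: logged in sum_active at line 5
  4: logged in settle_round at line 10
  5: logged in main at line 28
  6: logged in process_batch at line 15
  7: logged in process_batch at line 20
A correct fix: line 12: replace `count` with `acc`.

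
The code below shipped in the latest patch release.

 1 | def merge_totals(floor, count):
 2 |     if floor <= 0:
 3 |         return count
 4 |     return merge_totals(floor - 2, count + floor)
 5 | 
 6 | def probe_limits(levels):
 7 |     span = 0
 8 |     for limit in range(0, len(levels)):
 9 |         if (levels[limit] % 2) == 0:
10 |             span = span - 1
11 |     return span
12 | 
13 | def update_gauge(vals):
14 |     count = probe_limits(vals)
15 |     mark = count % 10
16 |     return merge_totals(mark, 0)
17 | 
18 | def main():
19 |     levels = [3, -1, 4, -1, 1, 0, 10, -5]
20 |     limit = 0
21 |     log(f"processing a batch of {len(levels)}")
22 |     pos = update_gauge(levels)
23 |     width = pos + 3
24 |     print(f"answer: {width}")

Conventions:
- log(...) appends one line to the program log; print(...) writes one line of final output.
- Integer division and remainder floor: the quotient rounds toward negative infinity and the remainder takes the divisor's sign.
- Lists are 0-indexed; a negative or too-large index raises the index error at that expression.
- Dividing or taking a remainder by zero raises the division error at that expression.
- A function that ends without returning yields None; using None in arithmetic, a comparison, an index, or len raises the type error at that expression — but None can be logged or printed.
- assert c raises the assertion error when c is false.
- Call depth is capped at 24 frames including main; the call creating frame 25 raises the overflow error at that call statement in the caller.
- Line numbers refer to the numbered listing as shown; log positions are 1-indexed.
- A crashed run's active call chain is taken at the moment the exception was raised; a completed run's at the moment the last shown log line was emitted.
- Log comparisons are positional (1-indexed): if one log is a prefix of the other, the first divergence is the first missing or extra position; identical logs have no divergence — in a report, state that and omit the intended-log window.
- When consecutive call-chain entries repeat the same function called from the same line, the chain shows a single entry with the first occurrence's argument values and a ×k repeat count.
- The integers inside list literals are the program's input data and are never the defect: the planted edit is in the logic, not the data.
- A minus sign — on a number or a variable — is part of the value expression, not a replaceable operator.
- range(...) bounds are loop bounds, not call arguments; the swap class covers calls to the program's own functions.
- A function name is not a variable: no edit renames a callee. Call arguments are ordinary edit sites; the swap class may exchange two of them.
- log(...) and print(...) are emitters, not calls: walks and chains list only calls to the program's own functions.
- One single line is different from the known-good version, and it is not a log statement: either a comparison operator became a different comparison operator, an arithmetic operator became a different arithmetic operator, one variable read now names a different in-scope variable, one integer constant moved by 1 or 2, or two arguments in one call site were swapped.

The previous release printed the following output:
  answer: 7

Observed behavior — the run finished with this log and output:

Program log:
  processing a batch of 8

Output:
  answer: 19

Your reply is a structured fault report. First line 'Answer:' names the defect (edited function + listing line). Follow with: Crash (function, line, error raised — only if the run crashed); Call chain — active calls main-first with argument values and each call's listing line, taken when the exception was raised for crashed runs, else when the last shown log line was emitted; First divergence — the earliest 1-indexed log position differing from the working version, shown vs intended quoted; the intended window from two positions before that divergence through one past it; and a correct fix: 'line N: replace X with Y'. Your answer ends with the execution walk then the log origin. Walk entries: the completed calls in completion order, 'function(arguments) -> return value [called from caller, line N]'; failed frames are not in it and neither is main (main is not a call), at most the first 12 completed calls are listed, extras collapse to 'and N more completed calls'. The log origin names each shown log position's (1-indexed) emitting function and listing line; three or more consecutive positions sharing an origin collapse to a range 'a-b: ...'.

Answer: the defect is in probe_limits at line 10.
Key observation: The two runs log identically and part ways only at the printed values.
Call chain: main.
First divergence: none (the log streams are identical).
Execution walk:
  probe_limits([3, -1, 4, -1, 1, 0, 10, -5]) -> -3  [called from update_gauge, line 14]
  merge_totals(-1, 16) -> 16  [called from merge_totals, line 4]
  merge_totals(1, 15) -> 16  [called from merge_totals, line 4]
  merge_totals(3, 12) -> 16  [called from merge_totals, line 4]
  merge_totals(5, 7) -> 16  [called from merge_totals, line 4]
  merge_totals(7, 0) -> 16  [called from update_gauge, line 16]
  update_gauge([3, -1, 4, -1, 1, 0, 10, -5]) -> 16  [called from main, line 22]
Origin of each log line:
  1: emitted by main (line 21)
A correct fix: line 10: replace `-` with `+`.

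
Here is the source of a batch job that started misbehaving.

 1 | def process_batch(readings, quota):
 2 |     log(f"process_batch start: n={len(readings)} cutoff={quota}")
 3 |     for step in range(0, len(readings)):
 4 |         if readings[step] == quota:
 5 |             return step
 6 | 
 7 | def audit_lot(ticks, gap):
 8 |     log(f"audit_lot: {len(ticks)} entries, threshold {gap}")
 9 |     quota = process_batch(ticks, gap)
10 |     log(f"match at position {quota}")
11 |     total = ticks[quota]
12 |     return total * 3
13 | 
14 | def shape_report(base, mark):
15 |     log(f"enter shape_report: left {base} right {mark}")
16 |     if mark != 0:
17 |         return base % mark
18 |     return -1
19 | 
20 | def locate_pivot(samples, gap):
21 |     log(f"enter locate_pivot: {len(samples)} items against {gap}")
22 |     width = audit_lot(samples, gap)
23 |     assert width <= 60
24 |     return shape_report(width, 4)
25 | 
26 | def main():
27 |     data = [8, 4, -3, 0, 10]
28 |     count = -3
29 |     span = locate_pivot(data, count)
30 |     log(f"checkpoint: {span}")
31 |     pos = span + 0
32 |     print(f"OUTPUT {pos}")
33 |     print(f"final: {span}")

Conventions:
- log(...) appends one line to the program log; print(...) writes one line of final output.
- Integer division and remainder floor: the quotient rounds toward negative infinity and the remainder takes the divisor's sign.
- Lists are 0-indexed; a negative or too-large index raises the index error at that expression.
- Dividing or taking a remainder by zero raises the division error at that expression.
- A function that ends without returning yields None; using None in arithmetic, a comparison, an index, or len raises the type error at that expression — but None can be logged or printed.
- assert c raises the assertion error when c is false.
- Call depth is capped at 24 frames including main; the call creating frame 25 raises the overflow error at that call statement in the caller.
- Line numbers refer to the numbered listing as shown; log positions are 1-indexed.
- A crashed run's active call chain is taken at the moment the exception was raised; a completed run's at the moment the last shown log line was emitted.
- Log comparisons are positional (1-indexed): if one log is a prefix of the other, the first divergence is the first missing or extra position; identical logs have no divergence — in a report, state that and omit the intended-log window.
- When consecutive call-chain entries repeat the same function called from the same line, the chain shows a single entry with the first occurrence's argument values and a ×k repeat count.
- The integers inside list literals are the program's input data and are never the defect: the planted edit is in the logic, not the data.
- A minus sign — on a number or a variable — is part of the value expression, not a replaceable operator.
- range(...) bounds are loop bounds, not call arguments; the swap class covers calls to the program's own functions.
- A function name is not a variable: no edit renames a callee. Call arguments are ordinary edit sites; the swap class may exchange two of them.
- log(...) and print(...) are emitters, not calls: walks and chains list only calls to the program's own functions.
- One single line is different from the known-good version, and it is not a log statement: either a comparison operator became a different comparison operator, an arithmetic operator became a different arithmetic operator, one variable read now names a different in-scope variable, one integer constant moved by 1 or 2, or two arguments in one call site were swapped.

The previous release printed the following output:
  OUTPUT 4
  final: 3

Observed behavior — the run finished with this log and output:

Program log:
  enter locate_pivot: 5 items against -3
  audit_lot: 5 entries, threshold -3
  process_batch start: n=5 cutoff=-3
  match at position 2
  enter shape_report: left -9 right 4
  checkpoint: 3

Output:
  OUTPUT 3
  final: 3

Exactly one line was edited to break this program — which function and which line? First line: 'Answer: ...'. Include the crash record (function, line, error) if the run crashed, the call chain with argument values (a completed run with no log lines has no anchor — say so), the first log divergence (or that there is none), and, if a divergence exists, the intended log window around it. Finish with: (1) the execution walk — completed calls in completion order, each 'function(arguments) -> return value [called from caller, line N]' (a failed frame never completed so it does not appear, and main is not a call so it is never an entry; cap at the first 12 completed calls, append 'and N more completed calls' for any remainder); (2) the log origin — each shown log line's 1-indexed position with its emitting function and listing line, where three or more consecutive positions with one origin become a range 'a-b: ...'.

Answer: the defect is in main at line 31.
Key fact: The two runs log identically and part ways only at the printed values.
Call chain: main.
First divergence: none; the two logs match at every position.
Execution walk:
  process_batch([8, 4, -3, 0, 10], -3) -> 2  [called from audit_lot, line 9]
  audit_lot([8, 4, -3, 0, 10], -3) -> -9  [called from locate_pivot, line 22]
  shape_report(-9, 4) -> 3  [called from locate_pivot, line 24]
  locate_pivot([8, 4, -3, 0, 10], -3) -> 3  [called from main, line 29]
Log line origins:
  1: emitted by locate_pivot (line 21)
  2: emitted by audit_lot (line 8)
  3: emitted by process_batch (line 2)
  4: emitted by audit_lot (line 10)
  5: emitted by shape_report (line 15)
  6: emitted by main (line 30)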